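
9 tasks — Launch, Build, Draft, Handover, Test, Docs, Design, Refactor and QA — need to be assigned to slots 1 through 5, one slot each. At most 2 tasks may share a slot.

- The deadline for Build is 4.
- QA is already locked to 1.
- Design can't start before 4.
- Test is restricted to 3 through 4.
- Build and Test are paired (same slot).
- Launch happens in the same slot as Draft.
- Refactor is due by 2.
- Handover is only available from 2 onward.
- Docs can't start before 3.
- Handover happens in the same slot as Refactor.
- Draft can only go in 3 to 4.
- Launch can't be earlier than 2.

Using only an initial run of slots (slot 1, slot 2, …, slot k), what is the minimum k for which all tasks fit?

5

With at most 2 per slot and 9 tasks, at least 5 slots are needed.
Design can't be placed before 4, so the schedule must run through at least slot 4.
5 works (last occupied slot: 5): for example Docs=5; QA=1; Test=4; Build=4; Handover=2; Refactor=2; Design=5; Launch=3; Draft=3.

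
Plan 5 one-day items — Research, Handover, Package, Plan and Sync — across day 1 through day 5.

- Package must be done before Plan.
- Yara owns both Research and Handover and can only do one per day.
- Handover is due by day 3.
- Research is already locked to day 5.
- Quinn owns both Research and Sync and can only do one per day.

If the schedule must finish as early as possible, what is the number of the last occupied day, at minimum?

5

The precedence chain requires at least 2 distinct days.
Research can't be placed before day 5, so the schedule must run through at least day 5.
5 works (last occupied day: day 5): for example Research in day 5, Plan in day 2, Sync in day 1, Package in day 1, Handover in day 1.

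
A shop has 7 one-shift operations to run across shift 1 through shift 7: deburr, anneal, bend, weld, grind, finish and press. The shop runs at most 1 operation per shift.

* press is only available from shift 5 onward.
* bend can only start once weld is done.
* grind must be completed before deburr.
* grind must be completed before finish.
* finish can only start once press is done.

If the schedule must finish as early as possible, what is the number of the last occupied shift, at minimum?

The precedence chain requires at least 2 distinct shifts.
With at most 1 per shift and 7 operations, at least 7 shifts are needed.
Propagating the time windows through the other constraints, finish can't land before shift 6, so the schedule must run through at least shift 6.
7 works (last occupied shift: shift 7): for example press -> shift 5; finish -> shift 6; grind -> shift 1; weld -> shift 3; bend -> shift 4; deburr -> shift 2; anneal -> shift 7.

7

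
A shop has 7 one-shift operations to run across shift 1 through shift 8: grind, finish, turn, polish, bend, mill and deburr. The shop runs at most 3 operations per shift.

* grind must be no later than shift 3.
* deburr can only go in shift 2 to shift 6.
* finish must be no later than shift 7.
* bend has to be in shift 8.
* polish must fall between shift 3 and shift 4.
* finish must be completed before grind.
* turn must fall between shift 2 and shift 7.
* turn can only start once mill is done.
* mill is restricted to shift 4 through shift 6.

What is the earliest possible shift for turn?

Turn is available from shift 2; precedence pushes turn to at least shift 5; turn's own window allows nothing later than shift 7.
turn at shift 5 is achievable: polish=shift 3; mill=shift 4; bend=shift 8; finish=shift 1; turn=shift 5; grind=shift 2; deburr=shift 2.

shift 5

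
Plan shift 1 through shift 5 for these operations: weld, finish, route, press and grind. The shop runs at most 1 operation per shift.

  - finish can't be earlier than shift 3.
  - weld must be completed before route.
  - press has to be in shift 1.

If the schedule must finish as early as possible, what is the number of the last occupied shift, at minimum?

shift 5

The precedence chain requires at least 2 distinct shifts.
With at most 1 per shift and 5 operations, at least 5 shifts are needed.
finish can't be placed before shift 3, so the schedule must run through at least shift 3.
5 works (last occupied shift: shift 5): for example grind -> shift 5; finish -> shift 3; route -> shift 4; press -> shift 1; weld -> shift 2.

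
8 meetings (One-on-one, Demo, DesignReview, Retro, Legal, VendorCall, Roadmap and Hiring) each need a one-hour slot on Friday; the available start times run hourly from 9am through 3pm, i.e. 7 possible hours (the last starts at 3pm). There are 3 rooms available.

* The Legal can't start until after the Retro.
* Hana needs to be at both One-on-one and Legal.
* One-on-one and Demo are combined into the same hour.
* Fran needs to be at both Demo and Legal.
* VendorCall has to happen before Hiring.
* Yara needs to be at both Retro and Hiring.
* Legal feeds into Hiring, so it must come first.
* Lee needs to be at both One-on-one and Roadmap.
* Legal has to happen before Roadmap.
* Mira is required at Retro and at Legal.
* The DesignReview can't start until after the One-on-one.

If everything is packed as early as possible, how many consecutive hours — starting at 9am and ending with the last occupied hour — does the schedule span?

The precedence chain requires at least 3 distinct hours.
With at most 3 per hour and 8 meetings, at least 3 hours are needed.
3 works (last occupied hour: 11am): for example VendorCall -> 10am; Retro -> 9am; DesignReview -> 10am; Hiring -> 11am; Roadmap -> 11am; One-on-one -> 9am; Demo -> 9am; Legal -> 10am.

3 hours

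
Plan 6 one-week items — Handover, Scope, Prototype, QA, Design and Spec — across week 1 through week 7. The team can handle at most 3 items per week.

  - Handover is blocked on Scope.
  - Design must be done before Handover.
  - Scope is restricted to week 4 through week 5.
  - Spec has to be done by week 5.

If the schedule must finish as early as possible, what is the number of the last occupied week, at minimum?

week 5

The precedence chain requires at least 2 distinct weeks.
With at most 3 per week and 6 work items, at least 2 weeks are needed.
Propagating the time windows through the other constraints, Handover can't land before week 5, so the schedule must run through at least week 5.
5 works (last occupied week: week 5): for example Prototype in week 1, QA in week 1, Scope in week 4, Handover in week 5, Design in week 1, Spec in week 2.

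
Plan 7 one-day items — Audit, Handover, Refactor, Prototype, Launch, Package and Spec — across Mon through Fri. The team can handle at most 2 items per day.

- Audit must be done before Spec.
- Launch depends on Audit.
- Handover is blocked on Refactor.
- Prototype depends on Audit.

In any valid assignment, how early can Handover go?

Tue

Precedence pushes Handover to at least Tue.
Handover at Tue is achievable: Spec in Wed, Launch in Wed, Prototype in Tue, Audit in Mon, Package in Thu, Refactor in Mon, Handover in Tue.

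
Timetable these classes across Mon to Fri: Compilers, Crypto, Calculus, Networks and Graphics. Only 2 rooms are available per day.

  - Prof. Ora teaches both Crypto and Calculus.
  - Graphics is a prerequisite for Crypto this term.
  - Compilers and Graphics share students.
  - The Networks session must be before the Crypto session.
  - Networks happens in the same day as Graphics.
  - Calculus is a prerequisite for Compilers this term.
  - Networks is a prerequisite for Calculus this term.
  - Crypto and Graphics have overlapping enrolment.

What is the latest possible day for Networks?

Downstream work caps Networks at Wed.
Networks at Wed is achievable: Networks -> Wed; Calculus -> Thu; Crypto -> Fri; Graphics -> Wed; Compilers -> Fri.

Wed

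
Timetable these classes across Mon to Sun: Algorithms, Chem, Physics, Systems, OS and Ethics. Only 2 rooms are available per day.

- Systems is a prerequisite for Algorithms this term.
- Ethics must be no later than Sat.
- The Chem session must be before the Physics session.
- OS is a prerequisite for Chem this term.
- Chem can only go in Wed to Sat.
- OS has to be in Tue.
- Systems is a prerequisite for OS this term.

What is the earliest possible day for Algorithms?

Tue

Precedence pushes Algorithms to at least Tue.
Algorithms at Tue is achievable: Chem -> Wed; Systems -> Mon; OS -> Tue; Algorithms -> Tue; Ethics -> Mon; Physics -> Thu.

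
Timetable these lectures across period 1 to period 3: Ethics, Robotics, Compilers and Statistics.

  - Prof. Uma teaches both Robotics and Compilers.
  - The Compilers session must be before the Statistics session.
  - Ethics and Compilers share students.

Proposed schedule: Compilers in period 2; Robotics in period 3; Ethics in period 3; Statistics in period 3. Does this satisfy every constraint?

Yes, all constraints hold

Prof. Uma teaches both Robotics and Compilers — holds.
The Compilers session must be before the Statistics session — holds.
Ethics and Compilers share students — holds.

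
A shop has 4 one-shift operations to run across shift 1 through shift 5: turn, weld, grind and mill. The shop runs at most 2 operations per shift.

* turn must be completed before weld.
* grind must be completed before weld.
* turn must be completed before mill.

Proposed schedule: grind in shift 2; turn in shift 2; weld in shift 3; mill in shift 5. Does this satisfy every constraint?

Yes

The shop runs at most 2 operations per shift — holds.
turn must be completed before weld — holds.
turn must be completed before mill — holds.
grind must be completed before weld — holds.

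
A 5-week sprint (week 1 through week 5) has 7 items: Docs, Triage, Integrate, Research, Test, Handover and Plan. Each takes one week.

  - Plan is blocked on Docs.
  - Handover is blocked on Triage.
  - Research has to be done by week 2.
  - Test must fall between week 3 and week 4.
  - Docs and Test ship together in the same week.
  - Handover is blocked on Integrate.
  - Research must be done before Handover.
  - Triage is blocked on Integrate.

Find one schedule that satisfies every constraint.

Integrate in week 1; Test in week 3; Handover in week 3; Docs in week 3; Plan in week 4; Triage in week 2; Research in week 1

Checking: Triage(week 2) before Handover(week 3); Docs(week 3) before Plan(week 4); Integrate(week 1) before Handover(week 3); Integrate(week 1) before Triage(week 2); Research(week 1) before Handover(week 3); Docs = Test = week 3; Research=week 1 in [week 1,week 2]; Test=week 3 in [week 3,week 4].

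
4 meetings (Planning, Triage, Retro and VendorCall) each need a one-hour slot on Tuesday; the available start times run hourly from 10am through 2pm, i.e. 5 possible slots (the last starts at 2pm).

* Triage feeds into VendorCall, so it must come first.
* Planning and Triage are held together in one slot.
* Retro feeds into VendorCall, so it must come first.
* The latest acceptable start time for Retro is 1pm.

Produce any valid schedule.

Retro=10am; Triage=10am; VendorCall=11am; Planning=10am

Checking: Triage(10am) before VendorCall(11am); Retro(10am) before VendorCall(11am); Planning = Triage = 10am; Retro=10am in [10am,1pm].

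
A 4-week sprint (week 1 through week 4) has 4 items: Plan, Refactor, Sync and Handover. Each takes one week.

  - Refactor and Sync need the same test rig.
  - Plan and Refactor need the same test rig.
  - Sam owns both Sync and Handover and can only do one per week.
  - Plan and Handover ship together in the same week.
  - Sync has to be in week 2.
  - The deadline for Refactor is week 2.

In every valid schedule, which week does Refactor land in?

week 1

Refactor's window is week 1–week 2.
Sync is fixed at week 2, and Refactor can't share a week with Sync.
So Refactor must be week 1.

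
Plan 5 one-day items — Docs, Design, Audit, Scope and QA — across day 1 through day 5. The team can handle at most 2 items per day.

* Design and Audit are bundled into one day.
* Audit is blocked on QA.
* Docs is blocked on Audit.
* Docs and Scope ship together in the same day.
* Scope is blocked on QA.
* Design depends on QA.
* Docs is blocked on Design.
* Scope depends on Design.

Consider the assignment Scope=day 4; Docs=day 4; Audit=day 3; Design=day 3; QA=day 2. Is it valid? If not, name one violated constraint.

Yes, all constraints hold

Docs and Scope ship together in the same day — holds.
Docs is blocked on Design — holds.
Scope depends on Design — holds.
The team can handle at most 2 items per day — holds.
Docs is blocked on Audit — holds.
Design and Audit are bundled into one day — holds.
Scope is blocked on QA — holds.
Design depends on QA — holds.
Audit is blocked on QA — holds.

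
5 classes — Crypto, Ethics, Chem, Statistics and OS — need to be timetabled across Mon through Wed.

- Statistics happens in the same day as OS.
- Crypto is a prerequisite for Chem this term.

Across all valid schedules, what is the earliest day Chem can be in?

Precedence pushes Chem to at least Tue.
Chem at Tue is achievable: Statistics in Mon, OS in Mon, Crypto in Mon, Chem in Tue, Ethics in Mon.

Tue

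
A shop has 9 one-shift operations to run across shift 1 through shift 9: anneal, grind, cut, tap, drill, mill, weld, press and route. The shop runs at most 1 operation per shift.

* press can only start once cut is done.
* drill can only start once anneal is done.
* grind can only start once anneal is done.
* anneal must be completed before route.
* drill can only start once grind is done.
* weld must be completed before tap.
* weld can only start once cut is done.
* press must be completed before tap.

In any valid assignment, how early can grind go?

Precedence pushes grind to at least shift 2; downstream work caps grind at shift 8.
grind at shift 2 is achievable: mill=shift 9, drill=shift 7, anneal=shift 1, grind=shift 2, route=shift 8, tap=shift 6, cut=shift 3, press=shift 5, weld=shift 4.

shift 2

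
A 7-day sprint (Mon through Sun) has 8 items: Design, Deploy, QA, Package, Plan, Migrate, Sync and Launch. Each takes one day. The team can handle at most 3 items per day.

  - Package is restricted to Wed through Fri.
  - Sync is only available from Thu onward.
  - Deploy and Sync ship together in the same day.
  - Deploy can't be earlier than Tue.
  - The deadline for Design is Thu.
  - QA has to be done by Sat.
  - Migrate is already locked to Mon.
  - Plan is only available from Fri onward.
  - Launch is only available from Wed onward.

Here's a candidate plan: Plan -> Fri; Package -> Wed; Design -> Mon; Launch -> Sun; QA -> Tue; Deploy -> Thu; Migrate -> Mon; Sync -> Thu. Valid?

Sync is only available from Thu onward — holds.
Launch is only available from Wed onward — holds.
Plan is only available from Fri onward — holds.
Deploy and Sync ship together in the same day — holds.
Package is restricted to Wed through Fri — holds.
QA has to be done by Sat — holds.
Migrate is already locked to Mon — holds.
The team can handle at most 3 items per day — holds.
Deploy can't be earlier than Tue — holds.
The deadline for Design is Thu — holds.

Valid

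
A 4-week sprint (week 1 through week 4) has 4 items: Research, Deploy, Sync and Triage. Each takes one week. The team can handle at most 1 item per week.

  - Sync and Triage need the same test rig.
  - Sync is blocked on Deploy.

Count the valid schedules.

Splitting on Research: it can be week 1 (3), week 2 (3), week 3 (3), week 4 (3). Listing each branch's schedules as (Deploy, Sync, Triage) by week number:
Research=week 1: (2,3,4) (2,4,3) (3,4,2) — 3.
Research=week 2: (1,3,4) (1,4,3) (3,4,1) — 3.
Research=week 3: (1,2,4) (1,4,2) (2,4,1) — 3.
Research=week 4: (1,2,3) (1,3,2) (2,3,1) — 3.
Summing: 3 + 3 + 3 + 3 = 12.

12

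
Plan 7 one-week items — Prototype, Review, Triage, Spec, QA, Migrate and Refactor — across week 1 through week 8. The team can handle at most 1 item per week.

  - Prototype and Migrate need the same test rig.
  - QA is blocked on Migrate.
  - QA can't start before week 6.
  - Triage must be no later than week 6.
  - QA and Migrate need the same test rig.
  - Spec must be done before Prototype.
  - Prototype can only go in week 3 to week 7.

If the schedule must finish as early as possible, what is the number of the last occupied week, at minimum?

The precedence chain requires at least 2 distinct weeks.
With at most 1 per week and 7 tasks, at least 7 weeks are needed.
QA can't be placed before week 6, so the schedule must run through at least week 6.
7 works (last occupied week: week 7): for example Prototype=week 3, Refactor=week 7, QA=week 6, Review=week 5, Migrate=week 4, Triage=week 1, Spec=week 2.

week 7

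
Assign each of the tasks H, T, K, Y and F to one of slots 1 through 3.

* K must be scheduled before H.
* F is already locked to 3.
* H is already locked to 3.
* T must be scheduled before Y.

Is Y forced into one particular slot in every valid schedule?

Y can be 2 (e.g. H=3, F=3, Y=2, K=1, T=1) or 3 (e.g. H -> 3, Y -> 3, T -> 1, K -> 1, F -> 3).

No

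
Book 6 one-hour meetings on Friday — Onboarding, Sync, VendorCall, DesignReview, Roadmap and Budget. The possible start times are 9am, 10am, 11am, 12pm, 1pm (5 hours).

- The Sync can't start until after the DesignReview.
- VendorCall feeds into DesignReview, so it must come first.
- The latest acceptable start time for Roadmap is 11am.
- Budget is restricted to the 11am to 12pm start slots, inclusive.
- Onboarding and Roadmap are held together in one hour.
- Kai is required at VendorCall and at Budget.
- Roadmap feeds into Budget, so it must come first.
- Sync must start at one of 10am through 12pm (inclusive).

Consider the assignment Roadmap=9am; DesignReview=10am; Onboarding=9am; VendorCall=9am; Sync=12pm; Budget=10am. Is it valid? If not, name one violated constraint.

No — it violates: Budget is restricted to the 11am to 12pm start slots, inclusive

Onboarding and Roadmap are held together in one hour — holds.
The Sync can't start until after the DesignReview — holds.
Kai is required at VendorCall and at Budget — holds.
Roadmap feeds into Budget, so it must come first — holds.
VendorCall feeds into DesignReview, so it must come first — holds.
The latest acceptable start time for Roadmap is 11am — holds.
Budget is restricted to the 11am to 12pm start slots, inclusive — violated.
Sync must start at one of 10am through 12pm (inclusive) — holds.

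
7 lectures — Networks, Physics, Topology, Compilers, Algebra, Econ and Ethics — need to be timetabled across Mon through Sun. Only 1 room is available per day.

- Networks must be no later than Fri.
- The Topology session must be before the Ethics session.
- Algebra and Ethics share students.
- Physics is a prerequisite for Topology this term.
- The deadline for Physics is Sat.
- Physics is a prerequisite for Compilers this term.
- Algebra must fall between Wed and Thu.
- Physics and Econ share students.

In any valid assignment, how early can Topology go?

Tue

Precedence pushes Topology to at least Tue; downstream work caps Topology at Sat.
Topology at Tue is achievable: Ethics=Sat; Econ=Sun; Algebra=Wed; Compilers=Fri; Networks=Thu; Topology=Tue; Physics=Mon.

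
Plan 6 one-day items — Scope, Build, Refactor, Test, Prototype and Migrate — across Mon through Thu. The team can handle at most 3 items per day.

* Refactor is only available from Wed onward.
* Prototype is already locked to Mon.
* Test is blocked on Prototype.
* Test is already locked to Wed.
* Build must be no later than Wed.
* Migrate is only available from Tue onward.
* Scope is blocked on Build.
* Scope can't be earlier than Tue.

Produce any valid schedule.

Migrate=Tue, Test=Wed, Scope=Tue, Build=Mon, Prototype=Mon, Refactor=Wed

Checking: Prototype(Mon) before Test(Wed); Build(Mon) before Scope(Tue); Build=Mon in [Mon,Wed]; Test=Wed in [Wed,Wed]; Prototype=Mon in [Mon,Mon]; Scope=Tue in [Tue,Thu]; Migrate=Tue in [Tue,Thu]; Refactor=Wed in [Wed,Thu]; max 2 per day (cap 3).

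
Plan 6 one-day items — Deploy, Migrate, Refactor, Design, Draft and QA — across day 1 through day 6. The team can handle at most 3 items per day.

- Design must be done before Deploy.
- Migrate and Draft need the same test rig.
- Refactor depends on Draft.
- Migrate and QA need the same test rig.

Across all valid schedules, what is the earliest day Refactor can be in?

day 2

Precedence pushes Refactor to at least day 2.
Refactor at day 2 is achievable: QA -> day 1, Refactor -> day 2, Migrate -> day 2, Draft -> day 1, Design -> day 1, Deploy -> day 2.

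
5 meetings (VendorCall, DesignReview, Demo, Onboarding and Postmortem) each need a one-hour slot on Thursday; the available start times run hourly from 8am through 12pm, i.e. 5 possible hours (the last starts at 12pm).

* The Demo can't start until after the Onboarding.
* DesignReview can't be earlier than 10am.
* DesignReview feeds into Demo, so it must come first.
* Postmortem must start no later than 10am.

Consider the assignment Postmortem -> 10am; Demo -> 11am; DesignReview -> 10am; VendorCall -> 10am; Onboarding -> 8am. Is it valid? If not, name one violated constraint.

DesignReview feeds into Demo, so it must come first — holds.
DesignReview can't be earlier than 10am — holds.
Postmortem must start no later than 10am — holds.
The Demo can't start until after the Onboarding — holds.

Yes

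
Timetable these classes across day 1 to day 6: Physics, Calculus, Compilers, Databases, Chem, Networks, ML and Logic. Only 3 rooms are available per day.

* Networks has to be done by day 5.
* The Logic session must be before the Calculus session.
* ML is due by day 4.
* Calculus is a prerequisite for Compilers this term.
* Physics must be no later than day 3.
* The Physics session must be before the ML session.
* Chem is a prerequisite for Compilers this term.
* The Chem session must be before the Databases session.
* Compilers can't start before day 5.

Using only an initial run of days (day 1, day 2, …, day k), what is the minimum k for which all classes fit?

5 days

The precedence chain requires at least 3 distinct days.
With at most 3 per day and 8 classes, at least 3 days are needed.
Compilers can't be placed before day 5, so the schedule must run through at least day 5.
5 works (last occupied day: day 5): for example Databases -> day 2, Physics -> day 1, Chem -> day 1, ML -> day 2, Calculus -> day 2, Compilers -> day 5, Logic -> day 1, Networks -> day 3.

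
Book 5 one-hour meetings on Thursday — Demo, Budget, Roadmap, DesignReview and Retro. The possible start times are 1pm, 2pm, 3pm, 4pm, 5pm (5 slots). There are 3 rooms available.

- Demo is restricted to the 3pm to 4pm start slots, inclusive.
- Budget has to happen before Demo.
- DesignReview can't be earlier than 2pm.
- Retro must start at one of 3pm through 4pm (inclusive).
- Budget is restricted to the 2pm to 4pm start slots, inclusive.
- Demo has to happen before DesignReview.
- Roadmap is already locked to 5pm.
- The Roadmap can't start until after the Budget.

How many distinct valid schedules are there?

8

Splitting on Demo: it can be 3pm (4), 4pm (4). Listing each branch's schedules as (Budget, Roadmap, DesignReview, Retro):
Demo=3pm: (2pm,5pm,4pm,3pm) (2pm,5pm,4pm,4pm) (2pm,5pm,5pm,3pm) (2pm,5pm,5pm,4pm) — 4.
Demo=4pm: (2pm,5pm,5pm,3pm) (2pm,5pm,5pm,4pm) (3pm,5pm,5pm,3pm) (3pm,5pm,5pm,4pm) — 4.
Summing: 4 + 4 = 8.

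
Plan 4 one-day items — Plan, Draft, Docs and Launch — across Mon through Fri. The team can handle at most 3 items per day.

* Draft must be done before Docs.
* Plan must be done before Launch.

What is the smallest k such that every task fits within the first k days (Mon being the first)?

2 days

The precedence chain requires at least 2 distinct days.
With at most 3 per day and 4 tasks, at least 2 days are needed.
2 works (last occupied day: Tue): for example Plan=Mon, Docs=Tue, Draft=Mon, Launch=Tue.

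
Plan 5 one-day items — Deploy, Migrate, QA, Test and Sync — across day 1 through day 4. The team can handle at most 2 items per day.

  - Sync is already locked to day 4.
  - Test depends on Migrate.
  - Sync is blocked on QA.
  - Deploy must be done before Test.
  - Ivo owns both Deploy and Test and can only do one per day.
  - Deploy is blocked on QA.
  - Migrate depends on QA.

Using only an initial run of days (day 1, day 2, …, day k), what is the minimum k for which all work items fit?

4

The precedence chain requires at least 3 distinct days.
With at most 2 per day and 5 work items, at least 3 days are needed.
Sync can't be placed before day 4, so the schedule must run through at least day 4.
4 works (last occupied day: day 4): for example Migrate=day 2, Sync=day 4, Test=day 3, QA=day 1, Deploy=day 2.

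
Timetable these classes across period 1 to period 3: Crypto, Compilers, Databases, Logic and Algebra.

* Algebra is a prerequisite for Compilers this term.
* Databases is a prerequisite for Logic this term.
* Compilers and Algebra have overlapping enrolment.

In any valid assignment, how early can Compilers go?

Precedence pushes Compilers to at least period 2.
Compilers at period 2 is achievable: Algebra in period 1, Databases in period 1, Crypto in period 1, Compilers in period 2, Logic in period 2.

period 2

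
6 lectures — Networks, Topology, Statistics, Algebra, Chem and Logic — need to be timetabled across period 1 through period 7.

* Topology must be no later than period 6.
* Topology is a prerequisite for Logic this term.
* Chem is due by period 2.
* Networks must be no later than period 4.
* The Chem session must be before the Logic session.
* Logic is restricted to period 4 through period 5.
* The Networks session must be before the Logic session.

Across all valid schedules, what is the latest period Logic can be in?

Logic is available from period 4; Logic's own window allows nothing later than period 5.
Logic at period 5 is achievable: Statistics -> period 1; Topology -> period 1; Algebra -> period 1; Logic -> period 5; Chem -> period 1; Networks -> period 1.

period 5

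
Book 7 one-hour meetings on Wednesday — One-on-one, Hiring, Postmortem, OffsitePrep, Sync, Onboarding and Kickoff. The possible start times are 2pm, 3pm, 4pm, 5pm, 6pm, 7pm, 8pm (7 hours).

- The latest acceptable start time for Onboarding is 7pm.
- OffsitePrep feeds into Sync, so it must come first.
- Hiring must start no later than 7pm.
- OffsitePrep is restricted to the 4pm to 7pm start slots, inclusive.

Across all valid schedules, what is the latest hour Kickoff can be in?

Kickoff at 8pm is achievable: OffsitePrep=4pm; Hiring=2pm; Kickoff=8pm; Sync=5pm; One-on-one=2pm; Postmortem=2pm; Onboarding=2pm.

8pm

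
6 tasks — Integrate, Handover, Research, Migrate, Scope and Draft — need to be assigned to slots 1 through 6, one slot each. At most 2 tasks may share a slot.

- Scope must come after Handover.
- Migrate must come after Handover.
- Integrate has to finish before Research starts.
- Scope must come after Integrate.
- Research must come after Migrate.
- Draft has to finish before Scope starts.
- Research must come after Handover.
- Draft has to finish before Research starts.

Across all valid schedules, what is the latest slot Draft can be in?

Downstream work caps Draft at 5.
Draft at 5 is achievable: Handover -> 1; Draft -> 5; Migrate -> 2; Scope -> 6; Integrate -> 1; Research -> 6.

5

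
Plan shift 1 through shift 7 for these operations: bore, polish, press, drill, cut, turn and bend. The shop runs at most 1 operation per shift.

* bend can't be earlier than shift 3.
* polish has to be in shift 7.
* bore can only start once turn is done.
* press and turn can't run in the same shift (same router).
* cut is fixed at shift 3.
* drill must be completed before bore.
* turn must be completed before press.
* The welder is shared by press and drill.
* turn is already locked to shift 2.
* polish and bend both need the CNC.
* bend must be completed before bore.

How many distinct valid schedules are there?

3

Enumerating: bend -> shift 4; bore -> shift 5; cut -> shift 3; drill -> shift 1; turn -> shift 2; press -> shift 6; polish -> shift 7 | bore -> shift 6, turn -> shift 2, press -> shift 5, cut -> shift 3, polish -> shift 7, bend -> shift 4, drill -> shift 1 | turn -> shift 2; polish -> shift 7; bore -> shift 6; cut -> shift 3; drill -> shift 1; bend -> shift 5; press -> shift 4.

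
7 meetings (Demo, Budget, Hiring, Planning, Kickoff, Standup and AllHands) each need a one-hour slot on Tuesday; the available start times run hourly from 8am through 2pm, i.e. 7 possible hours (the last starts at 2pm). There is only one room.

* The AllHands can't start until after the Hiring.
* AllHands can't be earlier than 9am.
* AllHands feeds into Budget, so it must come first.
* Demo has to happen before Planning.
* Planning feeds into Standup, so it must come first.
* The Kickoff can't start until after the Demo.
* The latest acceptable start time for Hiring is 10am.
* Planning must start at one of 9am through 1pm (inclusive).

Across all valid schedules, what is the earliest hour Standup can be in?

11am

Precedence pushes Standup to at least 10am.
Standup at 11am is achievable: AllHands=12pm; Standup=11am; Planning=10am; Kickoff=2pm; Budget=1pm; Hiring=8am; Demo=9am.
Nothing earlier works — the capacity limit rule out every hour before 11am.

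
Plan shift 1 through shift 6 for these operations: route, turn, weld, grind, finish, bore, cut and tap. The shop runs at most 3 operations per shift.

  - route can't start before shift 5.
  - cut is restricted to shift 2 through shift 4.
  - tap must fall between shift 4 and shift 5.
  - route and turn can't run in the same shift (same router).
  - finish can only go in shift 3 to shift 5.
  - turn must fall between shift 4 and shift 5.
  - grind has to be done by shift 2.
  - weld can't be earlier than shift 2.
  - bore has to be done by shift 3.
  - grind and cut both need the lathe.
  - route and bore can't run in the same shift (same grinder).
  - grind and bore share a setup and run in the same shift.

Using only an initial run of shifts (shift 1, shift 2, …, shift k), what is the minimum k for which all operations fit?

With at most 3 per shift and 8 operations, at least 3 shifts are needed.
route can't be placed before shift 5, so the schedule must run through at least shift 5.
5 works (last occupied shift: shift 5): for example turn=shift 4, tap=shift 4, route=shift 5, cut=shift 2, finish=shift 3, bore=shift 1, weld=shift 2, grind=shift 1.

5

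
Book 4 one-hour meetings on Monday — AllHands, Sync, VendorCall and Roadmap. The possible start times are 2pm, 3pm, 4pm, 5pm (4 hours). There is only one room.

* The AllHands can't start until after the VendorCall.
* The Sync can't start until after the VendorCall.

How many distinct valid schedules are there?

Splitting on AllHands: it can be 3pm (2), 4pm (3), 5pm (3). Listing each branch's schedules as (Sync, VendorCall, Roadmap):
AllHands=3pm: (4pm,2pm,5pm) (5pm,2pm,4pm) — 2.
AllHands=4pm: (3pm,2pm,5pm) (5pm,2pm,3pm) (5pm,3pm,2pm) — 3.
AllHands=5pm: (3pm,2pm,4pm) (4pm,2pm,3pm) (4pm,3pm,2pm) — 3.
Summing: 2 + 3 + 3 = 8.

8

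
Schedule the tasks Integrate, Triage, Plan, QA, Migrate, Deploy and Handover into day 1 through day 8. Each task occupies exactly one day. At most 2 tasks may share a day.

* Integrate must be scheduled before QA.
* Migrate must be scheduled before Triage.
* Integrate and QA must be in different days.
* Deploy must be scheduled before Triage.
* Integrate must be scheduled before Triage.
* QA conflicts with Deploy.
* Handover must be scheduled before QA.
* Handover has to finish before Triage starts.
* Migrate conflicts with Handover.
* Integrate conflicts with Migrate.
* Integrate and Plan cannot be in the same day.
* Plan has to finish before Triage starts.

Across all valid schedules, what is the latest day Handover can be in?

day 7

Downstream work caps Handover at day 7.
Handover at day 7 is achievable: Plan -> day 2, Deploy -> day 1, Integrate -> day 1, Handover -> day 7, Triage -> day 8, Migrate -> day 2, QA -> day 8.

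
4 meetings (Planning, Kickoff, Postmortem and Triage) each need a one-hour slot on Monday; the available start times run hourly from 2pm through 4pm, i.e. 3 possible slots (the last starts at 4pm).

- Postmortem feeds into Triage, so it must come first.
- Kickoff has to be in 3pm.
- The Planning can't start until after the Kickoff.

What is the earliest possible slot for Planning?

4pm

Precedence pushes Planning to at least 4pm.
Planning at 4pm is achievable: Triage=3pm, Postmortem=2pm, Kickoff=3pm, Planning=4pm.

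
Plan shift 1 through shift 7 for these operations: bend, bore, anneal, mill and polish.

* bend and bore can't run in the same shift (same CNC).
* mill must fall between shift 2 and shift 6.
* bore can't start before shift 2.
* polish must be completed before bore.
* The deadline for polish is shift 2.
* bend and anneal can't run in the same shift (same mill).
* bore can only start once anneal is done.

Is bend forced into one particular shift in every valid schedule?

bend can be shift 1 (e.g. polish -> shift 1, bore -> shift 3, anneal -> shift 2, bend -> shift 1, mill -> shift 2) or shift 2 (e.g. bend in shift 2; mill in shift 2; anneal in shift 1; bore in shift 3; polish in shift 1).

No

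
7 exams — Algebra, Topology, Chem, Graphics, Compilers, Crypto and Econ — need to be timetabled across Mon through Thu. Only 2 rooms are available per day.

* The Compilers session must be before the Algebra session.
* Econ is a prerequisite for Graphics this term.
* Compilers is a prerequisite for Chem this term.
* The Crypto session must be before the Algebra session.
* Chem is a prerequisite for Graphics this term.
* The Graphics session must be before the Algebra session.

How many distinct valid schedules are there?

Splitting on Topology: it can be Mon (1), Tue (1), Wed (2), Thu (4). Listing each branch's schedules as (Algebra, Chem, Graphics, Compilers, Crypto, Econ):
Topology=Mon: (Thu,Tue,Wed,Mon,Wed,Tue) — 1.
Topology=Tue: (Thu,Tue,Wed,Mon,Wed,Mon) — 1.
Topology=Wed: (Thu,Tue,Wed,Mon,Mon,Tue) (Thu,Tue,Wed,Mon,Tue,Mon) — 2.
Topology=Thu: (Thu,Tue,Wed,Mon,Mon,Tue) (Thu,Tue,Wed,Mon,Tue,Mon) (Thu,Tue,Wed,Mon,Wed,Mon) (Thu,Tue,Wed,Mon,Wed,Tue) — 4.
Summing: 1 + 1 + 2 + 4 = 8.

8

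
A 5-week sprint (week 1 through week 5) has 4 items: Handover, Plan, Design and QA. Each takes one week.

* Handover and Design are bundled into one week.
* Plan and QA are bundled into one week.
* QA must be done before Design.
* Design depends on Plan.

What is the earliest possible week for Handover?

week 2

Handover must be in the same week as Design, which can't be before week 2, so Handover is at least week 2.
Handover at week 2 is achievable: Plan in week 1, Design in week 2, Handover in week 2, QA in week 1.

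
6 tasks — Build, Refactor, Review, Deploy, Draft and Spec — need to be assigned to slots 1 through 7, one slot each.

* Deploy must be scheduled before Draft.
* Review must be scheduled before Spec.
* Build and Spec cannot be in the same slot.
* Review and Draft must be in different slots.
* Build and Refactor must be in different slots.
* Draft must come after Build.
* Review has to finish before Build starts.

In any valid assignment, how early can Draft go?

3

Precedence pushes Draft to at least 3.
Draft at 3 is achievable: Deploy -> 1; Spec -> 3; Refactor -> 1; Draft -> 3; Build -> 2; Review -> 1.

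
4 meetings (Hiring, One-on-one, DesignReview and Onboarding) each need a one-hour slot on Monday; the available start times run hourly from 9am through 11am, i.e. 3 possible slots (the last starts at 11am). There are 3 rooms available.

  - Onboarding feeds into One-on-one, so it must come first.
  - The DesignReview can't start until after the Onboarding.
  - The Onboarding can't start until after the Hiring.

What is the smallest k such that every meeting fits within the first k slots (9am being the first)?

3

The precedence chain requires at least 3 distinct slots.
With at most 3 per slot and 4 meetings, at least 2 slots are needed.
3 works (last occupied slot: 11am): for example Hiring=9am; Onboarding=10am; DesignReview=11am; One-on-one=11am.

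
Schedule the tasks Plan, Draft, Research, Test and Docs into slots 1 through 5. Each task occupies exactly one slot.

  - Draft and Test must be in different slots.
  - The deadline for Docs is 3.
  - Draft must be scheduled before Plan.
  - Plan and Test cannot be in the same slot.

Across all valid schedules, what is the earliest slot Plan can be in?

2

Precedence pushes Plan to at least 2.
Plan at 2 is achievable: Research=1; Plan=2; Docs=1; Draft=1; Test=3.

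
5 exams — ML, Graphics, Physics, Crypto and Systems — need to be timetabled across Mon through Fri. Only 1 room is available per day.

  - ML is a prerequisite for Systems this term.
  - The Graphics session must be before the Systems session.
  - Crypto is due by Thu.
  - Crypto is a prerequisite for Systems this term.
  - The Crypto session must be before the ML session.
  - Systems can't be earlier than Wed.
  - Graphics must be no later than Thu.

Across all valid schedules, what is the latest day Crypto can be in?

Crypto's own window allows nothing later than Thu; downstream work caps Crypto at Wed.
Crypto at Wed is achievable: ML -> Thu; Crypto -> Wed; Graphics -> Mon; Physics -> Tue; Systems -> Fri.

Wed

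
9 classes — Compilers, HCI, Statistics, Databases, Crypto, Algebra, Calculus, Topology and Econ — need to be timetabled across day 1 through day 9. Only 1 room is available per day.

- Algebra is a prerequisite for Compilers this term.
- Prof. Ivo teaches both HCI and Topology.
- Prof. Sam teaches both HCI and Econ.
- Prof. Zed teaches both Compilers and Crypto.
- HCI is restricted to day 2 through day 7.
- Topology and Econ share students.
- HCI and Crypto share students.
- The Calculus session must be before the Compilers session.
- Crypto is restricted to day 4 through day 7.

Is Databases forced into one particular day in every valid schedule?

No

Databases can be day 1 (e.g. Databases=day 1, Compilers=day 6, Crypto=day 4, Algebra=day 3, Econ=day 9, Topology=day 8, HCI=day 2, Calculus=day 5, Statistics=day 7) or day 2 (e.g. Algebra=day 1, Databases=day 2, Statistics=day 7, Econ=day 9, Compilers=day 6, Calculus=day 5, Topology=day 8, Crypto=day 4, HCI=day 3).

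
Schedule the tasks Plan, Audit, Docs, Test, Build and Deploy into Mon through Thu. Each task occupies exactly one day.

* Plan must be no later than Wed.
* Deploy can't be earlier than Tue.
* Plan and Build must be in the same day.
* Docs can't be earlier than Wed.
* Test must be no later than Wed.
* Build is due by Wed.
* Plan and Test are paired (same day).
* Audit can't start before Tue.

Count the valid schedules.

54

Splitting on Plan: it can be Mon (18), Tue (18), Wed (18). Listing each branch's schedules as (Audit, Docs, Test, Build, Deploy):
Plan=Mon: (Tue,Wed,Mon,Mon,Tue) (Tue,Wed,Mon,Mon,Wed) (Tue,Wed,Mon,Mon,Thu) (Tue,Thu,Mon,Mon,Tue) (Tue,Thu,Mon,Mon,Wed) (Tue,Thu,Mon,Mon,Thu) (Wed,Wed,Mon,Mon,Tue) (Wed,Wed,Mon,Mon,Wed) (Wed,Wed,Mon,Mon,Thu) (Wed,Thu,Mon,Mon,Tue) (Wed,Thu,Mon,Mon,Wed) (Wed,Thu,Mon,Mon,Thu) (Thu,Wed,Mon,Mon,Tue) (Thu,Wed,Mon,Mon,Wed) (Thu,Wed,Mon,Mon,Thu) (Thu,Thu,Mon,Mon,Tue) (Thu,Thu,Mon,Mon,Wed) (Thu,Thu,Mon,Mon,Thu) — 18.
Plan=Tue: (Tue,Wed,Tue,Tue,Tue) (Tue,Wed,Tue,Tue,Wed) (Tue,Wed,Tue,Tue,Thu) (Tue,Thu,Tue,Tue,Tue) (Tue,Thu,Tue,Tue,Wed) (Tue,Thu,Tue,Tue,Thu) (Wed,Wed,Tue,Tue,Tue) (Wed,Wed,Tue,Tue,Wed) (Wed,Wed,Tue,Tue,Thu) (Wed,Thu,Tue,Tue,Tue) (Wed,Thu,Tue,Tue,Wed) (Wed,Thu,Tue,Tue,Thu) (Thu,Wed,Tue,Tue,Tue) (Thu,Wed,Tue,Tue,Wed) (Thu,Wed,Tue,Tue,Thu) (Thu,Thu,Tue,Tue,Tue) (Thu,Thu,Tue,Tue,Wed) (Thu,Thu,Tue,Tue,Thu) — 18.
Plan=Wed: (Tue,Wed,Wed,Wed,Tue) (Tue,Wed,Wed,Wed,Wed) (Tue,Wed,Wed,Wed,Thu) (Tue,Thu,Wed,Wed,Tue) (Tue,Thu,Wed,Wed,Wed) (Tue,Thu,Wed,Wed,Thu) (Wed,Wed,Wed,Wed,Tue) (Wed,Wed,Wed,Wed,Wed) (Wed,Wed,Wed,Wed,Thu) (Wed,Thu,Wed,Wed,Tue) (Wed,Thu,Wed,Wed,Wed) (Wed,Thu,Wed,Wed,Thu) (Thu,Wed,Wed,Wed,Tue) (Thu,Wed,Wed,Wed,Wed) (Thu,Wed,Wed,Wed,Thu) (Thu,Thu,Wed,Wed,Tue) (Thu,Thu,Wed,Wed,Wed) (Thu,Thu,Wed,Wed,Thu) — 18.
Summing: 18 + 18 + 18 = 54.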